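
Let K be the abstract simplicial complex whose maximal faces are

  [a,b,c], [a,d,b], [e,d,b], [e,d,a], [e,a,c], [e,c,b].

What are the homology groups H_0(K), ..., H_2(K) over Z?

Order the vertices as a < b < c < d < e. Listing each simplex with vertices in this order, K has dimension 2 with simplices:

  0-simplices (5): a, b, c, d, e
  1-simplices (9): ab, ac, ad, ae, bc, bd, be, ce, de
  2-simplices (6): abc, abd, ace, ade, bce, bde

Hence C_0 ≅ Z^5, C_1 ≅ Z^9, C_2 ≅ Z^6.

∂_1: C_1 → C_0 maps an edge to its endpoints' difference, ∂[p,q] = q − p. For instance
  ∂de = e − d.
This gives a 5×9 integer matrix of rank 4; reducing to Smith normal form yields diagonal entries (1,1,1,1).

Boundary ∂_2: C_2 → C_1 maps a triangle to the signed sum of its edges. For instance
  ∂ace = ce − ae + ac,
  ∂bce = ce − be + bc.
The resulting 9×6 matrix has rank 5, and its Smith normal form has invariant factors (1,1,1,1,1).

Reading off H_k = ker ∂_k / im ∂_{k+1}:

  H_0: rank C_0 − rank ∂_1 = 5 − 4 = 1, and the invariant factors of ∂_1 are all 1, so H_0 = Z.
  H_1: rank ker ∂_1 − rank ∂_2 = (9 − 4) − 5 = 0, and the invariant factors of ∂_2 are all 1, so H_1 = 0.
  H_2: rank ker ∂_2 − rank ∂_3 = (6 − 5) − 0 = 1, and there is no ∂_3, so H_2 = Z.

(K is a triangulation of the 2-sphere S^2.)

H_0 = Z,  H_1 = 0,  H_2 = Z.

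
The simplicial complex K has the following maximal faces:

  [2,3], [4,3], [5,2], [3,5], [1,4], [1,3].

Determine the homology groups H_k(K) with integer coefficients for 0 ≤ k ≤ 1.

Order the vertices as 1 < 2 < 3 < 4 < 5. Listing each simplex with vertices in this order, K has dimension 1 with simplices:

  0-simplices (5): [1], [2], [3], [4], [5]
  1-simplices (6): [1,3], [1,4], [2,3], [2,5], [3,4], [3,5]

Hence C_0 ≅ Z^5, C_1 ≅ Z^6.

The boundary map ∂_1: C_1 → C_0 maps an edge to its endpoints' difference, ∂[p,q] = q − p. For instance
  ∂[2,5] = [5] − [2].
This gives a 5×6 integer matrix of rank 4; reducing to Smith normal form yields diagonal entries (1,1,1,1).

Reading off H_k = ker ∂_k / im ∂_{k+1}:

  H_0: rank C_0 − rank ∂_1 = 5 − 4 = 1, and the invariant factors of ∂_1 are all 1, so H_0 ≅ Z.
  H_1: rank ker ∂_1 − rank ∂_2 = (6 − 4) − 0 = 2, and there is no ∂_2, so H_1 ≅ Z^2.

H_0 = Z,  H_1 = Z^2.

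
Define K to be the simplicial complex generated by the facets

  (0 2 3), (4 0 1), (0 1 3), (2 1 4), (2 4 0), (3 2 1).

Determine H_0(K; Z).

H_0 ≅ Z.

Take the total order 0 < 1 < 2 < 3 < 4 on the vertex set. Then K (dimension 2) consists of the simplices:

  0-simplices (5): [0], [1], [2], [3], [4]
  1-simplices (9): [0,1], [0,2], [0,3], [0,4], [1,2], [1,3], [1,4], [2,3], [2,4]
  2-simplices (6): [0,1,3], [0,1,4], [0,2,3], [0,2,4], [1,2,3], [1,2,4]

so the chain groups are C_0 ≅ Z^5, C_1 ≅ Z^9, C_2 ≅ Z^6.

∂_1: C_1 → C_0 sends each edge [p,q] (with p < q) to q − p.
As a 5×9 matrix over Z this has rank 4, with invariant factors (1,1,1,1).

The boundary map ∂_2: C_2 → C_1 sends each 2-simplex [p,q,r] to [q,r] − [p,r] + [p,q]. For instance
  ∂[1,2,3] = [2,3] − [1,3] + [1,2],
  ∂[1,2,4] = [2,4] − [1,4] + [1,2].
The 9×6 boundary matrix has rank 5 and Smith normal form diag(1,1,1,1,1).

Now H_k = ker ∂_k / im ∂_{k+1}, so:

  H_0: rank C_0 − rank ∂_1 = 5 − 4 = 1, and the invariant factors of ∂_1 are all 1, so H_0 = Z.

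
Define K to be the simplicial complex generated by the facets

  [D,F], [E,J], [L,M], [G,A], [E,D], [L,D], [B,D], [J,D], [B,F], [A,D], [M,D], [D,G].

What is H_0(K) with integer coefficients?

H_0 = Z.

We work with the vertex ordering A < B < D < E < F < G < J < L < M. The simplices of K, each written with vertices in increasing order, are:

  0-simplices (9): A, B, D, E, F, G, J, L, M
  1-simplices (12): AD, AG, BD, BF, DE, DF, DG, DJ, DL, DM, EJ, LM

so the chain groups are C_0 ≅ Z^9, C_1 ≅ Z^12.

The boundary map ∂_1: C_1 → C_0 sends each edge [p,q] (with p < q) to q − p. For instance
  ∂DG = G − D.
As a 9×12 matrix over Z this has rank 8, with invariant factors (1,1,1,1,1,1,1,1).

Computing H_k = (kernel of ∂_k) / (image of ∂_{k+1}):

  H_0: rank C_0 − rank ∂_1 = 9 − 8 = 1, and the invariant factors of ∂_1 are all 1, so H_0 ≅ Z.

(K is a triangulation of a wedge of 4 circles.)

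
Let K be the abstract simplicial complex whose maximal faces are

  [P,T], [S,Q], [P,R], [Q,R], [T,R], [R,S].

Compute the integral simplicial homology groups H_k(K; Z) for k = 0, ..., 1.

Take the total order P < Q < R < S < T on the vertex set. Then K (dimension 1) consists of the simplices:

  0-simplices (5): P, Q, R, S, T
  1-simplices (6): PR, PT, QR, QS, RS, RT

Hence C_0 ≅ Z^5, C_1 ≅ Z^6.

Boundary ∂_1: C_1 → C_0 is given by ∂[p,q] = [q] − [p]. For instance
  ∂QR = R − Q.
The 5×6 boundary matrix has rank 4 and Smith normal form diag(1,1,1,1).

Computing H_k = (kernel of ∂_k) / (image of ∂_{k+1}):

  H_0: rank C_0 − rank ∂_1 = 5 − 4 = 1, and the invariant factors of ∂_1 are all 1, so H_0 ≅ Z.
  H_1: rank ker ∂_1 − rank ∂_2 = (6 − 4) − 0 = 2, and there is no ∂_2, so H_1 ≅ Z^2.

(K is a triangulation of a wedge of 2 circles.)

H_0 ≅ Z,  H_1 ≅ Z^2.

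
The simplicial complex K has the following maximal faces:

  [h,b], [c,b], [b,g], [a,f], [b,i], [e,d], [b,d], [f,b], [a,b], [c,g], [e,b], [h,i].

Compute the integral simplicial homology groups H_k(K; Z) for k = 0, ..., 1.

H_0 ≅ Z,  H_1 ≅ Z^4.

Fix the vertex order a < b < c < d < e < f < g < h < i and write every simplex with vertices in increasing order. Then dim K = 1 and the simplices of K are:

  0-simplices (9): a, b, c, d, e, f, g, h, i
  1-simplices (12): ab, af, bc, bd, be, bf, bg, bh, bi, cg, de, hi

giving chain groups C_0 ≅ Z^9, C_1 ≅ Z^12.

The boundary map ∂_1: C_1 → C_0 maps an edge to its endpoints' difference, ∂[p,q] = q − p.
The 9×12 boundary matrix has rank 8 and Smith normal form diag(1,1,1,1,1,1,1,1).

From H_k ≅ ker(∂_k) / im(∂_{k+1}) we obtain:

  H_0: rank C_0 − rank ∂_1 = 9 − 8 = 1, and the invariant factors of ∂_1 are all 1, so H_0 = Z.
  H_1: rank ker ∂_1 − rank ∂_2 = (12 − 8) − 0 = 4, and there is no ∂_2, so H_1 = Z^4.

As a check, the Euler characteristic is 9 − 12 = -3, which agrees with 1 − 4 = -3.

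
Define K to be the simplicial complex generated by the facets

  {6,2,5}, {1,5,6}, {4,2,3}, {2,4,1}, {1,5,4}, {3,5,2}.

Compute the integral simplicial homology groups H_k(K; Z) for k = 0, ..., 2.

H_0 = Z,  H_1 = Z,  H_2 = 0.

We work with the vertex ordering 1 < 2 < 3 < 4 < 5 < 6. The simplices of K, each written with vertices in increasing order, are:

  0-simplices (6): [1], [2], [3], [4], [5], [6]
  1-simplices (12): [1,2], [1,4], [1,5], [1,6], [2,3], [2,4], [2,5], [2,6], [3,4], [3,5], [4,5], [5,6]
  2-simplices (6): [1,2,4], [1,4,5], [1,5,6], [2,3,4], [2,3,5], [2,5,6]

giving chain groups C_0 ≅ Z^6, C_1 ≅ Z^12, C_2 ≅ Z^6.

∂_1: C_1 → C_0 sends each edge [p,q] (with p < q) to q − p.
As a 6×12 matrix over Z this has rank 5, with invariant factors (1,1,1,1,1).

∂_2: C_2 → C_1 sends each 2-simplex [p,q,r] to [q,r] − [p,r] + [p,q]. For instance
  ∂[2,3,5] = [3,5] − [2,5] + [2,3],
  ∂[2,3,4] = [3,4] − [2,4] + [2,3].
The 12×6 boundary matrix has rank 6 and Smith normal form diag(1,1,1,1,1,1).

Computing H_k = (kernel of ∂_k) / (image of ∂_{k+1}):

  H_0: rank C_0 − rank ∂_1 = 6 − 5 = 1, and the invariant factors of ∂_1 are all 1, so H_0 = Z.
  H_1: rank ker ∂_1 − rank ∂_2 = (12 − 5) − 6 = 1, and the invariant factors of ∂_2 are all 1, so H_1 = Z.
  H_2: rank ker ∂_2 − rank ∂_3 = (6 − 6) − 0 = 0, and there is no ∂_3, so H_2 = 0.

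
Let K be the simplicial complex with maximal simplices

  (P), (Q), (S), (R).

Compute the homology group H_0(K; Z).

H_0 = Z^4.

Take the total order P < Q < R < S on the vertex set. Then K (dimension 0) consists of the simplices:

  0-simplices (4): P, Q, R, S

Hence C_0 ≅ Z^4.

Computing H_k = (kernel of ∂_k) / (image of ∂_{k+1}):

  H_0: rank C_0 − rank ∂_1 = 4 − 0 = 4, and there is no ∂_1, so H_0 = Z^4.

(K is a triangulation of a set of 4 points.)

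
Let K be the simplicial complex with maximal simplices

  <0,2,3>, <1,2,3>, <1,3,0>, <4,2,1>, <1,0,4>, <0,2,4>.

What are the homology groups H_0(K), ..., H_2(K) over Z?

H_0 = Z,  H_1 = 0,  H_2 = Z.

We work with the vertex ordering 0 < 1 < 2 < 3 < 4. The simplices of K, each written with vertices in increasing order, are:

  0-simplices (5): [0], [1], [2], [3], [4]
  1-simplices (9): [0,1], [0,2], [0,3], [0,4], [1,2], [1,3], [1,4], [2,3], [2,4]
  2-simplices (6): [0,1,3], [0,1,4], [0,2,3], [0,2,4], [1,2,3], [1,2,4]

Hence C_0 ≅ Z^5, C_1 ≅ Z^9, C_2 ≅ Z^6.

Boundary ∂_1: C_1 → C_0 maps an edge to its endpoints' difference, ∂[p,q] = q − p. For instance
  ∂[0,2] = [2] − [0].
The 5×9 boundary matrix has rank 4 and Smith normal form diag(1,1,1,1).

∂_2: C_2 → C_1 sends each 2-simplex [p,q,r] to [q,r] − [p,r] + [p,q]. For instance
  ∂[0,1,4] = [1,4] − [0,4] + [0,1],
  ∂[1,2,4] = [2,4] − [1,4] + [1,2].
As a 9×6 matrix over Z this has rank 5, with invariant factors (1,1,1,1,1).

Now H_k = ker ∂_k / im ∂_{k+1}, so:

  H_0: rank C_0 − rank ∂_1 = 5 − 4 = 1, and the invariant factors of ∂_1 are all 1, so H_0 ≅ Z.
  H_1: rank ker ∂_1 − rank ∂_2 = (9 − 4) − 5 = 0, and the invariant factors of ∂_2 are all 1, so H_1 ≅ 0.
  H_2: rank ker ∂_2 − rank ∂_3 = (6 − 5) − 0 = 1, and there is no ∂_3, so H_2 ≅ Z.

As a check, the Euler characteristic is 5 − 9 + 6 = 2, which agrees with 1 − 0 + 1 = 2.
(K is a triangulation of the 2-sphere S^2.)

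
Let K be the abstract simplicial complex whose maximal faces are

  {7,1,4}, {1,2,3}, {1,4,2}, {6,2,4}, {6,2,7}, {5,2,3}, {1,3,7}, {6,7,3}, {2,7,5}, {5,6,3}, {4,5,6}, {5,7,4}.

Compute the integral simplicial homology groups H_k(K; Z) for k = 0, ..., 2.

Fix the vertex order 1 < 2 < 3 < 4 < 5 < 6 < 7 and write every simplex with vertices in increasing order. Then dim K = 2 and the simplices of K are:

  0-simplices (7): [1], [2], [3], [4], [5], [6], [7]
  1-simplices (18): [1,2], [1,3], [1,4], [1,7], [2,3], [2,4], [2,5], [2,6], [2,7], [3,5], [3,6], [3,7], [4,5], [4,6], [4,7], [5,6], [5,7], [6,7]
  2-simplices (12): [1,2,3], [1,2,4], [1,3,7], [1,4,7], [2,3,5], [2,4,6], [2,5,7], [2,6,7], [3,5,6], [3,6,7], [4,5,6], [4,5,7]

Hence C_0 ≅ Z^7, C_1 ≅ Z^18, C_2 ≅ Z^12.

∂_1: C_1 → C_0 sends each edge [p,q] (with p < q) to q − p. For instance
  ∂[6,7] = [7] − [6].
As a 7×18 matrix over Z this has rank 6, with invariant factors (1,1,1,1,1,1).

The boundary map ∂_2: C_2 → C_1 maps a triangle to the signed sum of its edges. For instance
  ∂[2,3,5] = [3,5] − [2,5] + [2,3],
  ∂[2,5,7] = [5,7] − [2,7] + [2,5].
This gives a 18×12 integer matrix of rank 12; reducing to Smith normal form yields diagonal entries (1,1,1,1,1,1,1,1,1,1,1,2).

Computing H_k = (kernel of ∂_k) / (image of ∂_{k+1}):

  H_0: rank C_0 − rank ∂_1 = 7 − 6 = 1, and the invariant factors of ∂_1 are all 1, so H_0 = Z.
  H_1: rank ker ∂_1 − rank ∂_2 = (18 − 6) − 12 = 0, and ∂_2 has invariant factor 2 > 1, so H_1 = Z_2.
  H_2: rank ker ∂_2 − rank ∂_3 = (12 − 12) − 0 = 0, and there is no ∂_3, so H_2 = 0.

As a check, the Euler characteristic is 7 − 18 + 12 = 1, which agrees with 1 − 0 + 0 = 1.

H_0 = Z,  H_1 = Z_2,  H_2 = 0.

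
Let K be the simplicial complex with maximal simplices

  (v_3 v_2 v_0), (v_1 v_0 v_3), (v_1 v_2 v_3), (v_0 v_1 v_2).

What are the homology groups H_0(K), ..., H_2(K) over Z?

Fix the vertex order v_0 < v_1 < v_2 < v_3 and write every simplex with vertices in increasing order. Then dim K = 2 and the simplices of K are:

  0-simplices (4): [v_0], [v_1], [v_2], [v_3]
  1-simplices (6): [v_0,v_1], [v_0,v_2], [v_0,v_3], [v_1,v_2], [v_1,v_3], [v_2,v_3]
  2-simplices (4): [v_0,v_1,v_2], [v_0,v_1,v_3], [v_0,v_2,v_3], [v_1,v_2,v_3]

so the chain groups are C_0 ≅ Z^4, C_1 ≅ Z^6, C_2 ≅ Z^4.

The boundary map ∂_1: C_1 → C_0 sends each edge [p,q] (with p < q) to q − p.
As a 4×6 matrix over Z this has rank 3, with invariant factors (1,1,1).

Boundary ∂_2: C_2 → C_1 acts by ∂[p,q,r] = [q,r] − [p,r] + [p,q]. For instance
  ∂[v_0,v_2,v_3] = [v_2,v_3] − [v_0,v_3] + [v_0,v_2],
  ∂[v_0,v_1,v_2] = [v_1,v_2] − [v_0,v_2] + [v_0,v_1].
This gives a 6×4 integer matrix of rank 3; reducing to Smith normal form yields diagonal entries (1,1,1).

Now H_k = ker ∂_k / im ∂_{k+1}, so:

  H_0: rank C_0 − rank ∂_1 = 4 − 3 = 1, and the invariant factors of ∂_1 are all 1, so H_0 ≅ Z.
  H_1: rank ker ∂_1 − rank ∂_2 = (6 − 3) − 3 = 0, and the invariant factors of ∂_2 are all 1, so H_1 ≅ 0.
  H_2: rank ker ∂_2 − rank ∂_3 = (4 − 3) − 0 = 1, and there is no ∂_3, so H_2 ≅ Z.

As a check, the Euler characteristic is 4 − 6 + 4 = 2, which agrees with 1 − 0 + 1 = 2.
(K is a triangulation of the 2-sphere S^2.)

H_0 ≅ Z,  H_1 = 0,  H_2 ≅ Z.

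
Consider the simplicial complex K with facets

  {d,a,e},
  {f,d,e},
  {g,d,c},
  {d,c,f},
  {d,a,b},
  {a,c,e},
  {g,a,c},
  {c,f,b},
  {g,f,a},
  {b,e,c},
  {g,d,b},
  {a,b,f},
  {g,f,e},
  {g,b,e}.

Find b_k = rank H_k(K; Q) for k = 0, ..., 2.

Order the vertices as a < b < c < d < e < f < g. Listing each simplex with vertices in this order, K has dimension 2 with simplices:

  0-simplices (7): a, b, c, d, e, f, g
  1-simplices (21): ab, ac, ad, ae, af, ag, bc, bd, be, bf, bg, cd, ce, cf, cg, de, df, dg, ef, eg, fg
  2-simplices (14): abd, abf, ace, acg, ade, afg, bce, bcf, bdg, beg, cdf, cdg, def, efg

so the chain groups are C_0 ≅ Z^7, C_1 ≅ Z^21, C_2 ≅ Z^14.

Boundary ∂_1: C_1 → C_0 sends each edge [p,q] (with p < q) to q − p. For instance
  ∂ae = e − a.
As a 7×21 matrix over Z this has rank 6, with invariant factors (1,1,1,1,1,1).

∂_2: C_2 → C_1 maps a triangle to the signed sum of its edges. For instance
  ∂ace = ce − ae + ac,
  ∂cdf = df − cf + cd.
The 21×14 boundary matrix has rank 13 and Smith normal form diag(1,1,1,1,1,1,1,1,1,1,1,1,1).

Computing H_k = (kernel of ∂_k) / (image of ∂_{k+1}):

  H_0: rank C_0 − rank ∂_1 = 7 − 6 = 1, and the invariant factors of ∂_1 are all 1, so H_0 = Z.
  H_1: rank ker ∂_1 − rank ∂_2 = (21 − 6) − 13 = 2, and the invariant factors of ∂_2 are all 1, so H_1 = Z^2.
  H_2: rank ker ∂_2 − rank ∂_3 = (14 − 13) − 0 = 1, and there is no ∂_3, so H_2 = Z.

Hence the Betti numbers are b_0 = 1, b_1 = 2, b_2 = 1.

b_0 = 1, b_1 = 2, b_2 = 1.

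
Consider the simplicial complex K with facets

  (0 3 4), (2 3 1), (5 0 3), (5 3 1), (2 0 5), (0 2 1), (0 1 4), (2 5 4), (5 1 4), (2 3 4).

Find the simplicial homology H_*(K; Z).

Take the total order 0 < 1 < 2 < 3 < 4 < 5 on the vertex set. Then K (dimension 2) consists of the simplices:

  0-simplices (6): [0], [1], [2], [3], [4], [5]
  1-simplices (15): [0,1], [0,2], [0,3], [0,4], [0,5], [1,2], [1,3], [1,4], [1,5], [2,3], [2,4], [2,5], [3,4], [3,5], [4,5]
  2-simplices (10): [0,1,2], [0,1,4], [0,2,5], [0,3,4], [0,3,5], [1,2,3], [1,3,5], [1,4,5], [2,3,4], [2,4,5]

Hence C_0 ≅ Z^6, C_1 ≅ Z^15, C_2 ≅ Z^10.

The boundary map ∂_1: C_1 → C_0 sends each edge [p,q] (with p < q) to q − p. For instance
  ∂[1,3] = [3] − [1].
The resulting 6×15 matrix has rank 5, and its Smith normal form has invariant factors (1,1,1,1,1).

∂_2: C_2 → C_1 sends each 2-simplex [p,q,r] to [q,r] − [p,r] + [p,q]. For instance
  ∂[0,1,4] = [1,4] − [0,4] + [0,1],
  ∂[0,3,5] = [3,5] − [0,5] + [0,3].
As a 15×10 matrix over Z this has rank 10, with invariant factors (1,1,1,1,1,1,1,1,1,2).

Reading off H_k = ker ∂_k / im ∂_{k+1}:

  H_0: rank C_0 − rank ∂_1 = 6 − 5 = 1, and the invariant factors of ∂_1 are all 1, so H_0 = Z.
  H_1: rank ker ∂_1 − rank ∂_2 = (15 − 5) − 10 = 0, and ∂_2 has invariant factor 2 > 1, so H_1 = Z/2Z.
  H_2: rank ker ∂_2 − rank ∂_3 = (10 − 10) − 0 = 0, and there is no ∂_3, so H_2 = 0.

As a check, the Euler characteristic is 6 − 15 + 10 = 1, which agrees with 1 − 0 + 0 = 1.

H_0 = Z,  H_1 = Z/2Z,  H_2 = 0.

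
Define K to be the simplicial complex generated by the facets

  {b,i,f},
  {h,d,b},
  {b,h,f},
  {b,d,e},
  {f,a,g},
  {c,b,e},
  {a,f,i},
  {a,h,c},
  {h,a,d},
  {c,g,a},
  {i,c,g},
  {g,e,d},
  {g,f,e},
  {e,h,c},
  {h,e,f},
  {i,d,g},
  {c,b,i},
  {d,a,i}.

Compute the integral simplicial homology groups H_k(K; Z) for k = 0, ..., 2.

Take the total order a < b < c < d < e < f < g < h < i on the vertex set. Then K (dimension 2) consists of the simplices:

  0-simplices (9): a, b, c, d, e, f, g, h, i
  1-simplices (27): ac, ad, af, ag, ah, ai, bc, bd, be, bf, bh, bi, ce, cg, ch, ci, de, dg, dh, di, ef, eg, eh, fg, fh, fi, gi
  2-simplices (18): acg, ach, adh, adi, afg, afi, bce, bci, bde, bdh, bfh, bfi, ceh, cgi, deg, dgi, efg, efh

Hence C_0 ≅ Z^9, C_1 ≅ Z^27, C_2 ≅ Z^18.

∂_1: C_1 → C_0 maps an edge to its endpoints' difference, ∂[p,q] = q − p. For instance
  ∂di = i − d.
As a 9×27 matrix over Z this has rank 8, with invariant factors (1,1,1,1,1,1,1,1).

The boundary map ∂_2: C_2 → C_1 sends each 2-simplex [p,q,r] to [q,r] − [p,r] + [p,q]. For instance
  ∂adi = di − ai + ad,
  ∂ceh = eh − ch + ce.
This gives a 27×18 integer matrix of rank 18; reducing to Smith normal form yields diagonal entries (1,1,1,1,1,1,1,1,1,1,1,1,1,1,1,1,1,2).

Computing H_k = (kernel of ∂_k) / (image of ∂_{k+1}):

  H_0: rank C_0 − rank ∂_1 = 9 − 8 = 1, and the invariant factors of ∂_1 are all 1, so H_0 ≅ Z.
  H_1: rank ker ∂_1 − rank ∂_2 = (27 − 8) − 18 = 1, and ∂_2 has invariant factor 2 > 1, so H_1 ≅ Z ⊕ Z/2Z.
  H_2: rank ker ∂_2 − rank ∂_3 = (18 − 18) − 0 = 0, and there is no ∂_3, so H_2 ≅ 0.

H_0 = Z,  H_1 = Z ⊕ Z/2Z,  H_2 = 0.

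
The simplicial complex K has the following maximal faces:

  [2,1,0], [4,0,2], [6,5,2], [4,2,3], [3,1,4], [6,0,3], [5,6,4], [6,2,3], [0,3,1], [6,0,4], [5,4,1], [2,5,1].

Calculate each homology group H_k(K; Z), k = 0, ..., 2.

Take the total order 0 < 1 < 2 < 3 < 4 < 5 < 6 on the vertex set. Then K (dimension 2) consists of the simplices:

  0-simplices (7): [0], [1], [2], [3], [4], [5], [6]
  1-simplices (18): [0,1], [0,2], [0,3], [0,4], [0,6], [1,2], [1,3], [1,4], [1,5], [2,3], [2,4], [2,5], [2,6], [3,4], [3,6], [4,5], [4,6], [5,6]
  2-simplices (12): [0,1,2], [0,1,3], [0,2,4], [0,3,6], [0,4,6], [1,2,5], [1,3,4], [1,4,5], [2,3,4], [2,3,6], [2,5,6], [4,5,6]

so the chain groups are C_0 ≅ Z^7, C_1 ≅ Z^18, C_2 ≅ Z^12.

Boundary ∂_1: C_1 → C_0 is given by ∂[p,q] = [q] − [p].
The 7×18 boundary matrix has rank 6 and Smith normal form diag(1,1,1,1,1,1).

Boundary ∂_2: C_2 → C_1 maps a triangle to the signed sum of its edges. For instance
  ∂[2,5,6] = [5,6] − [2,6] + [2,5],
  ∂[1,4,5] = [4,5] − [1,5] + [1,4].
As a 18×12 matrix over Z this has rank 12, with invariant factors (1,1,1,1,1,1,1,1,1,1,1,2).

Reading off H_k = ker ∂_k / im ∂_{k+1}:

  H_0: rank C_0 − rank ∂_1 = 7 − 6 = 1, and the invariant factors of ∂_1 are all 1, so H_0 ≅ Z.
  H_1: rank ker ∂_1 − rank ∂_2 = (18 − 6) − 12 = 0, and ∂_2 has invariant factor 2 > 1, so H_1 ≅ Z/2Z.
  H_2: rank ker ∂_2 − rank ∂_3 = (12 − 12) − 0 = 0, and there is no ∂_3, so H_2 ≅ 0.

(K is a triangulation of the real projective plane RP^2.)

H_0 = Z,  H_1 = Z/2Z,  H_2 = 0.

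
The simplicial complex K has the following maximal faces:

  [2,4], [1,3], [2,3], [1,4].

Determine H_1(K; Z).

H_1 = Z.

Fix the vertex order 1 < 2 < 3 < 4 and write every simplex with vertices in increasing order. Then dim K = 1 and the simplices of K are:

  0-simplices (4): [1], [2], [3], [4]
  1-simplices (4): [1,3], [1,4], [2,3], [2,4]

giving chain groups C_0 ≅ Z^4, C_1 ≅ Z^4.

∂_1: C_1 → C_0 maps an edge to its endpoints' difference, ∂[p,q] = q − p. For instance
  ∂[1,4] = [4] − [1].
The resulting 4×4 matrix has rank 3, and its Smith normal form has invariant factors (1,1,1).

Now H_k = ker ∂_k / im ∂_{k+1}, so:

  H_1: rank ker ∂_1 − rank ∂_2 = (4 − 3) − 0 = 1, and there is no ∂_2, so H_1 ≅ Z.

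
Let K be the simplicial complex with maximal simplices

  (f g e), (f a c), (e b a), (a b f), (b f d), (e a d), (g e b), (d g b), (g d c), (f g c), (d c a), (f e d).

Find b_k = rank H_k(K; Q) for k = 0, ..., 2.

Take the total order a < b < c < d < e < f < g on the vertex set. Then K (dimension 2) consists of the simplices:

  0-simplices (7): a, b, c, d, e, f, g
  1-simplices (18): ab, ac, ad, ae, af, bd, be, bf, bg, cd, cf, cg, de, df, dg, ef, eg, fg
  2-simplices (12): abe, abf, acd, acf, ade, bdf, bdg, beg, cdg, cfg, def, efg

Hence C_0 ≅ Z^7, C_1 ≅ Z^18, C_2 ≅ Z^12.

Boundary ∂_1: C_1 → C_0 sends each edge [p,q] (with p < q) to q − p. For instance
  ∂ef = f − e.
The 7×18 boundary matrix has rank 6 and Smith normal form diag(1,1,1,1,1,1).

∂_2: C_2 → C_1 maps a triangle to the signed sum of its edges. For instance
  ∂abe = be − ae + ab,
  ∂cdg = dg − cg + cd.
The 18×12 boundary matrix has rank 12 and Smith normal form diag(1,1,1,1,1,1,1,1,1,1,1,2).

From H_k ≅ ker(∂_k) / im(∂_{k+1}) we obtain:

  H_0: rank C_0 − rank ∂_1 = 7 − 6 = 1, and the invariant factors of ∂_1 are all 1, so H_0 ≅ Z.
  H_1: rank ker ∂_1 − rank ∂_2 = (18 − 6) − 12 = 0, and ∂_2 has invariant factor 2 > 1, so H_1 ≅ Z/2Z.
  H_2: rank ker ∂_2 − rank ∂_3 = (12 − 12) − 0 = 0, and there is no ∂_3, so H_2 ≅ 0.

As a check, the Euler characteristic is 7 − 18 + 12 = 1, which agrees with 1 − 0 + 0 = 1.

Hence the Betti numbers are b_0 = 1, b_1 = 0, b_2 = 0.

b_0 = 1, b_1 = 0, b_2 = 0.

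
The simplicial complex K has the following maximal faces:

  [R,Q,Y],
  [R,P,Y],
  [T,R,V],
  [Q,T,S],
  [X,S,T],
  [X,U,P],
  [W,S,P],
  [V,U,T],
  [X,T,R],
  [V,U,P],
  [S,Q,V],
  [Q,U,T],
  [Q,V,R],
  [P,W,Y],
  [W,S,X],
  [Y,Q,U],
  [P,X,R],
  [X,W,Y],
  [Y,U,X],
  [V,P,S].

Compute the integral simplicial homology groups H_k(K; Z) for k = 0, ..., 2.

Take the total order P < Q < R < S < T < U < V < W < X < Y on the vertex set. Then K (dimension 2) consists of the simplices:

  0-simplices (10): P, Q, R, S, T, U, V, W, X, Y
  1-simplices (30): PR, PS, PU, PV, PW, PX, PY, QR, QS, QT, QU, QV, QY, RT, RV, RX, RY, ST, SV, SW, SX, TU, TV, TX, UV, UX, UY, WX, WY, XY
  2-simplices (20): PRX, PRY, PSV, PSW, PUV, PUX, PWY, QRV, QRY, QST, QSV, QTU, QUY, RTV, RTX, STX, SWX, TUV, UXY, WXY

so the chain groups are C_0 ≅ Z^10, C_1 ≅ Z^30, C_2 ≅ Z^20.

The boundary map ∂_1: C_1 → C_0 is given by ∂[p,q] = [q] − [p]. For instance
  ∂SV = V − S.
The 10×30 boundary matrix has rank 9 and Smith normal form diag(1,1,1,1,1,1,1,1,1).

∂_2: C_2 → C_1 sends each 2-simplex [p,q,r] to [q,r] − [p,r] + [p,q]. For instance
  ∂RTX = TX − RX + RT,
  ∂PRY = RY − PY + PR.
As a 30×20 matrix over Z this has rank 20, with invariant factors (1,1,1,1,1,1,1,1,1,1,1,1,1,1,1,1,1,1,1,2).

Now H_k = ker ∂_k / im ∂_{k+1}, so:

  H_0: rank C_0 − rank ∂_1 = 10 − 9 = 1, and the invariant factors of ∂_1 are all 1, so H_0 = Z.
  H_1: rank ker ∂_1 − rank ∂_2 = (30 − 9) − 20 = 1, and ∂_2 has invariant factor 2 > 1, so H_1 = Z × Z/2.
  H_2: rank ker ∂_2 − rank ∂_3 = (20 − 20) − 0 = 0, and there is no ∂_3, so H_2 = 0.

(K is a triangulation of the Klein bottle.)

H_0 = Z,  H_1 = Z × Z/2,  H_2 = 0.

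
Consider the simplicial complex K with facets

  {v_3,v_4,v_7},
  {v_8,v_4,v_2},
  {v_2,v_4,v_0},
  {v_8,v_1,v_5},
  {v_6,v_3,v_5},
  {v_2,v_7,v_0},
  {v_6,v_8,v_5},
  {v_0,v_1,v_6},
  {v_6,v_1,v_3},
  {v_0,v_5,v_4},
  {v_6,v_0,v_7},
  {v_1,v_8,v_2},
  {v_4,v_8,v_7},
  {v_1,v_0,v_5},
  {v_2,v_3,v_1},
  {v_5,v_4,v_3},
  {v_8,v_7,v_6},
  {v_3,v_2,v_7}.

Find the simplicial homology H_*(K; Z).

H_0 ≅ Z,  H_1 ≅ Z ⊕ Z/2Z,  H_2 = 0.

Take the total order v_0 < v_1 < v_2 < v_3 < v_4 < v_5 < v_6 < v_7 < v_8 on the vertex set. Then K (dimension 2) consists of the simplices:

  0-simplices (9): [v_0], [v_1], [v_2], [v_3], [v_4], [v_5], [v_6], [v_7], [v_8]
  1-simplices (27): (27 of them)
  2-simplices (18): (18 of them)

so the chain groups are C_0 ≅ Z^9, C_1 ≅ Z^27, C_2 ≅ Z^18.

∂_1: C_1 → C_0 is given by ∂[p,q] = [q] − [p]. For instance
  ∂[v_3,v_5] = [v_5] − [v_3].
The resulting 9×27 matrix has rank 8, and its Smith normal form has invariant factors (1,1,1,1,1,1,1,1).

Boundary ∂_2: C_2 → C_1 sends each 2-simplex [p,q,r] to [q,r] − [p,r] + [p,q]. For instance
  ∂[v_3,v_4,v_5] = [v_4,v_5] − [v_3,v_5] + [v_3,v_4],
  ∂[v_1,v_5,v_8] = [v_5,v_8] − [v_1,v_8] + [v_1,v_5].
The resulting 27×18 matrix has rank 18, and its Smith normal form has invariant factors (1,1,1,1,1,1,1,1,1,1,1,1,1,1,1,1,1,2).

Computing H_k = (kernel of ∂_k) / (image of ∂_{k+1}):

  H_0: rank C_0 − rank ∂_1 = 9 − 8 = 1, and the invariant factors of ∂_1 are all 1, so H_0 = Z.
  H_1: rank ker ∂_1 − rank ∂_2 = (27 − 8) − 18 = 1, and ∂_2 has invariant factor 2 > 1, so H_1 = Z ⊕ Z/2Z.
  H_2: rank ker ∂_2 − rank ∂_3 = (18 − 18) − 0 = 0, and there is no ∂_3, so H_2 = 0.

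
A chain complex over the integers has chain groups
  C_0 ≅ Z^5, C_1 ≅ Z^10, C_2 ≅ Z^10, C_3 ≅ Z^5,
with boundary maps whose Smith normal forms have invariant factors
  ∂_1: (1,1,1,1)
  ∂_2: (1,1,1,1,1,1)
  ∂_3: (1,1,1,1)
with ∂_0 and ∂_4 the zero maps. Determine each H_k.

H_0 = Z,  H_1 = 0,  H_2 = 0,  H_3 = Z.

H_0: b_0 = 5 − 0 − 4 = 1; torsion from ∂_1 factors > 1: none. So H_0 = Z.
H_1: b_1 = 10 − 4 − 6 = 0; torsion from ∂_2 factors > 1: none. So H_1 = 0.
H_2: b_2 = 10 − 6 − 4 = 0; torsion from ∂_3 factors > 1: none. So H_2 = 0.
H_3: b_3 = 5 − 4 − 0 = 1; torsion from ∂_4 factors > 1: none. So H_3 = Z.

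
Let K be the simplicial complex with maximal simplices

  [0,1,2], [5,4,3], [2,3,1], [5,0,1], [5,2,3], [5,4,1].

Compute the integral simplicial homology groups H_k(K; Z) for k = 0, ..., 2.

H_0 ≅ Z,  H_1 ≅ Z,  H_2 = 0.

We work with the vertex ordering 0 < 1 < 2 < 3 < 4 < 5. The simplices of K, each written with vertices in increasing order, are:

  0-simplices (6): [0], [1], [2], [3], [4], [5]
  1-simplices (12): [0,1], [0,2], [0,5], [1,2], [1,3], [1,4], [1,5], [2,3], [2,5], [3,4], [3,5], [4,5]
  2-simplices (6): [0,1,2], [0,1,5], [1,2,3], [1,4,5], [2,3,5], [3,4,5]

Hence C_0 ≅ Z^6, C_1 ≅ Z^12, C_2 ≅ Z^6.

The boundary map ∂_1: C_1 → C_0 maps an edge to its endpoints' difference, ∂[p,q] = q − p.
The 6×12 boundary matrix has rank 5 and Smith normal form diag(1,1,1,1,1).

The boundary map ∂_2: C_2 → C_1 sends each 2-simplex [p,q,r] to [q,r] − [p,r] + [p,q]. For instance
  ∂[1,2,3] = [2,3] − [1,3] + [1,2],
  ∂[3,4,5] = [4,5] − [3,5] + [3,4].
The 12×6 boundary matrix has rank 6 and Smith normal form diag(1,1,1,1,1,1).

Now H_k = ker ∂_k / im ∂_{k+1}, so:

  H_0: rank C_0 − rank ∂_1 = 6 − 5 = 1, and the invariant factors of ∂_1 are all 1, so H_0 ≅ Z.
  H_1: rank ker ∂_1 − rank ∂_2 = (12 − 5) − 6 = 1, and the invariant factors of ∂_2 are all 1, so H_1 ≅ Z.
  H_2: rank ker ∂_2 − rank ∂_3 = (6 − 6) − 0 = 0, and there is no ∂_3, so H_2 ≅ 0.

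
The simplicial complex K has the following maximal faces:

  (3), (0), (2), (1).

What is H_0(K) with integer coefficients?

Take the total order 0 < 1 < 2 < 3 on the vertex set. Then K (dimension 0) consists of the simplices:

  0-simplices (4): [0], [1], [2], [3]

Hence C_0 ≅ Z^4.

Now H_k = ker ∂_k / im ∂_{k+1}, so:

  H_0: rank C_0 − rank ∂_1 = 4 − 0 = 4, and there is no ∂_1, so H_0 = Z^4.

(K is a triangulation of a set of 4 points.)

H_0 = Z^4.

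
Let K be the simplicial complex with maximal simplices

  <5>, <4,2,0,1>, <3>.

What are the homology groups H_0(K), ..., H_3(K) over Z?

H_0 = Z^3,  H_1 = 0,  H_2 = 0,  H_3 = 0.

We work with the vertex ordering 0 < 1 < 2 < 3 < 4 < 5. The simplices of K, each written with vertices in increasing order, are:

  0-simplices (6): [0], [1], [2], [3], [4], [5]
  1-simplices (6): [0,1], [0,2], [0,4], [1,2], [1,4], [2,4]
  2-simplices (4): [0,1,2], [0,1,4], [0,2,4], [1,2,4]
  3-simplices (1): [0,1,2,4]

so the chain groups are C_0 ≅ Z^6, C_1 ≅ Z^6, C_2 ≅ Z^4, C_3 ≅ Z^1.

The boundary map ∂_1: C_1 → C_0 sends each edge [p,q] (with p < q) to q − p.
The resulting 6×6 matrix has rank 3, and its Smith normal form has invariant factors (1,1,1).

∂_2: C_2 → C_1 maps a triangle to the signed sum of its edges. For instance
  ∂[0,2,4] = [2,4] − [0,4] + [0,2],
  ∂[1,2,4] = [2,4] − [1,4] + [1,2].
The 6×4 boundary matrix has rank 3 and Smith normal form diag(1,1,1).

The boundary map ∂_3: C_3 → C_2 sends each 3-simplex σ to the alternating sum Σ_i (−1)^i (σ with its i-th vertex removed). For instance
  ∂[0,1,2,4] = [1,2,4] − [0,2,4] + [0,1,4] − [0,1,2].
As a 4×1 matrix over Z this has rank 1, with invariant factors (1).

Now H_k = ker ∂_k / im ∂_{k+1}, so:

  H_0: rank C_0 − rank ∂_1 = 6 − 3 = 3, and the invariant factors of ∂_1 are all 1, so H_0 = Z^3.
  H_1: rank ker ∂_1 − rank ∂_2 = (6 − 3) − 3 = 0, and the invariant factors of ∂_2 are all 1, so H_1 = 0.
  H_2: rank ker ∂_2 − rank ∂_3 = (4 − 3) − 1 = 0, and the invariant factors of ∂_3 are all 1, so H_2 = 0.
  H_3: rank ker ∂_3 − rank ∂_4 = (1 − 1) − 0 = 0, and there is no ∂_4, so H_3 = 0.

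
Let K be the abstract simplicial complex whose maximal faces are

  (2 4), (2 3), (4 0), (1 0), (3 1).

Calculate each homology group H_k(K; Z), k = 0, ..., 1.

We work with the vertex ordering 0 < 1 < 2 < 3 < 4. The simplices of K, each written with vertices in increasing order, are:

  0-simplices (5): [0], [1], [2], [3], [4]
  1-simplices (5): [0,1], [0,4], [1,3], [2,3], [2,4]

Hence C_0 ≅ Z^5, C_1 ≅ Z^5.

Boundary ∂_1: C_1 → C_0 sends each edge [p,q] (with p < q) to q − p. For instance
  ∂[2,3] = [3] − [2].
As a 5×5 matrix over Z this has rank 4, with invariant factors (1,1,1,1).

Now H_k = ker ∂_k / im ∂_{k+1}, so:

  H_0: rank C_0 − rank ∂_1 = 5 − 4 = 1, and the invariant factors of ∂_1 are all 1, so H_0 = Z.
  H_1: rank ker ∂_1 − rank ∂_2 = (5 − 4) − 0 = 1, and there is no ∂_2, so H_1 = Z.

H_0 = Z,  H_1 = Z.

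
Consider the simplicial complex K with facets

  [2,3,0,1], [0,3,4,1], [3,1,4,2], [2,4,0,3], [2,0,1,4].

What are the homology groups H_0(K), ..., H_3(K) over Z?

H_0 = Z,  H_1 = 0,  H_2 = 0,  H_3 = Z.

Order the vertices as 0 < 1 < 2 < 3 < 4. Listing each simplex with vertices in this order, K has dimension 3 with simplices:

  0-simplices (5): [0], [1], [2], [3], [4]
  1-simplices (10): [0,1], [0,2], [0,3], [0,4], [1,2], [1,3], [1,4], [2,3], [2,4], [3,4]
  2-simplices (10): [0,1,2], [0,1,3], [0,1,4], [0,2,3], [0,2,4], [0,3,4], [1,2,3], [1,2,4], [1,3,4], [2,3,4]
  3-simplices (5): [0,1,2,3], [0,1,2,4], [0,1,3,4], [0,2,3,4], [1,2,3,4]

Hence C_0 ≅ Z^5, C_1 ≅ Z^10, C_2 ≅ Z^10, C_3 ≅ Z^5.

The boundary map ∂_1: C_1 → C_0 sends each edge [p,q] (with p < q) to q − p. For instance
  ∂[1,3] = [3] − [1].
The resulting 5×10 matrix has rank 4, and its Smith normal form has invariant factors (1,1,1,1).

Boundary ∂_2: C_2 → C_1 sends each 2-simplex [p,q,r] to [q,r] − [p,r] + [p,q]. For instance
  ∂[0,1,4] = [1,4] − [0,4] + [0,1],
  ∂[0,2,4] = [2,4] − [0,4] + [0,2].
The 10×10 boundary matrix has rank 6 and Smith normal form diag(1,1,1,1,1,1).

The boundary map ∂_3: C_3 → C_2 sends each 3-simplex σ to the alternating sum Σ_i (−1)^i (σ with its i-th vertex removed). For instance
  ∂[0,1,2,4] = [1,2,4] − [0,2,4] + [0,1,4] − [0,1,2],
  ∂[0,1,3,4] = [1,3,4] − [0,3,4] + [0,1,4] − [0,1,3].
As a 10×5 matrix over Z this has rank 4, with invariant factors (1,1,1,1).

Reading off H_k = ker ∂_k / im ∂_{k+1}:

  H_0: rank C_0 − rank ∂_1 = 5 − 4 = 1, and the invariant factors of ∂_1 are all 1, so H_0 = Z.
  H_1: rank ker ∂_1 − rank ∂_2 = (10 − 4) − 6 = 0, and the invariant factors of ∂_2 are all 1, so H_1 = 0.
  H_2: rank ker ∂_2 − rank ∂_3 = (10 − 6) − 4 = 0, and the invariant factors of ∂_3 are all 1, so H_2 = 0.
  H_3: rank ker ∂_3 − rank ∂_4 = (5 − 4) − 0 = 1, and there is no ∂_4, so H_3 = Z.

As a check, the Euler characteristic is 5 − 10 + 10 − 5 = 0, which agrees with 1 − 0 + 0 − 1 = 0.
(K is a triangulation of the 3-sphere S^3.)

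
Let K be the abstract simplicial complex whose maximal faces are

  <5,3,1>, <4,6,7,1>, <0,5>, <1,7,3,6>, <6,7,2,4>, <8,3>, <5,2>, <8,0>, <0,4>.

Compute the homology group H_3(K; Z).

K has 9 vertices, 19 edges, 11 triangles, 3 3-simplices.
rank ∂_3 = 3, rank ∂_4 = 0 ⇒ b_3 = 3 − 3 − 0 = 0. So H_3 ≅ 0.

H_3 = 0.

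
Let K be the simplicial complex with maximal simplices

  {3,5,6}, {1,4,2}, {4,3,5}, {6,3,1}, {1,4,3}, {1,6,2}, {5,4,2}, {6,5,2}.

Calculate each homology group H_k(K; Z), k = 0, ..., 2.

H_0 = Z,  H_1 = 0,  H_2 = Z.

Fix the vertex order 1 < 2 < 3 < 4 < 5 < 6 and write every simplex with vertices in increasing order. Then dim K = 2 and the simplices of K are:

  0-simplices (6): [1], [2], [3], [4], [5], [6]
  1-simplices (12): [1,2], [1,3], [1,4], [1,6], [2,4], [2,5], [2,6], [3,4], [3,5], [3,6], [4,5], [5,6]
  2-simplices (8): [1,2,4], [1,2,6], [1,3,4], [1,3,6], [2,4,5], [2,5,6], [3,4,5], [3,5,6]

so the chain groups are C_0 ≅ Z^6, C_1 ≅ Z^12, C_2 ≅ Z^8.

∂_1: C_1 → C_0 maps an edge to its endpoints' difference, ∂[p,q] = q − p. For instance
  ∂[1,2] = [2] − [1].
The resulting 6×12 matrix has rank 5, and its Smith normal form has invariant factors (1,1,1,1,1).

Boundary ∂_2: C_2 → C_1 maps a triangle to the signed sum of its edges. For instance
  ∂[1,3,6] = [3,6] − [1,6] + [1,3],
  ∂[3,4,5] = [4,5] − [3,5] + [3,4].
The resulting 12×8 matrix has rank 7, and its Smith normal form has invariant factors (1,1,1,1,1,1,1).

From H_k ≅ ker(∂_k) / im(∂_{k+1}) we obtain:

  H_0: rank C_0 − rank ∂_1 = 6 − 5 = 1, and the invariant factors of ∂_1 are all 1, so H_0 ≅ Z.
  H_1: rank ker ∂_1 − rank ∂_2 = (12 − 5) − 7 = 0, and the invariant factors of ∂_2 are all 1, so H_1 ≅ 0.
  H_2: rank ker ∂_2 − rank ∂_3 = (8 − 7) − 0 = 1, and there is no ∂_3, so H_2 ≅ Z.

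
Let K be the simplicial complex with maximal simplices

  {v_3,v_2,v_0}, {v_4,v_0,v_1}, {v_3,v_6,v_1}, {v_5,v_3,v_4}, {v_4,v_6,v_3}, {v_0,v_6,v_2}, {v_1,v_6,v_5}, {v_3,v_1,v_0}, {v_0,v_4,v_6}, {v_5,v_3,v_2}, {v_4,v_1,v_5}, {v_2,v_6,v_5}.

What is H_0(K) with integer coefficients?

H_0 = Z.

K has 7 vertices, 18 edges, 12 triangles.
rank ∂_0 = 0, rank ∂_1 = 6 ⇒ b_0 = 7 − 0 − 6 = 1; all invariant factors of ∂_1 are 1 so no torsion. So H_0 ≅ Z.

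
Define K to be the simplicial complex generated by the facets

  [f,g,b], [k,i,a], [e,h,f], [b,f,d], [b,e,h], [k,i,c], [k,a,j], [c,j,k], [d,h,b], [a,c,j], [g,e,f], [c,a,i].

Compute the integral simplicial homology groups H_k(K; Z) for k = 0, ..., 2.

Take the total order a < b < c < d < e < f < g < h < i < j < k on the vertex set. Then K (dimension 2) consists of the simplices:

  0-simplices (11): a, b, c, d, e, f, g, h, i, j, k
  1-simplices (21): ac, ai, aj, ak, bd, be, bf, bg, bh, ci, cj, ck, df, dh, ef, eg, eh, fg, fh, ik, jk
  2-simplices (12): aci, acj, aik, ajk, bdf, bdh, beh, bfg, cik, cjk, efg, efh

Hence C_0 ≅ Z^11, C_1 ≅ Z^21, C_2 ≅ Z^12.

∂_1: C_1 → C_0 maps an edge to its endpoints' difference, ∂[p,q] = q − p.
As a 11×21 matrix over Z this has rank 9, with invariant factors (1,1,1,1,1,1,1,1,1).

Boundary ∂_2: C_2 → C_1 maps a triangle to the signed sum of its edges. For instance
  ∂cik = ik − ck + ci,
  ∂bfg = fg − bg + bf.
The resulting 21×12 matrix has rank 11, and its Smith normal form has invariant factors (1,1,1,1,1,1,1,1,1,1,1).

Reading off H_k = ker ∂_k / im ∂_{k+1}:

  H_0: rank C_0 − rank ∂_1 = 11 − 9 = 2, and the invariant factors of ∂_1 are all 1, so H_0 = Z^2.
  H_1: rank ker ∂_1 − rank ∂_2 = (21 − 9) − 11 = 1, and the invariant factors of ∂_2 are all 1, so H_1 = Z.
  H_2: rank ker ∂_2 − rank ∂_3 = (12 − 11) − 0 = 1, and there is no ∂_3, so H_2 = Z.

As a check, the Euler characteristic is 11 − 21 + 12 = 2, which agrees with 2 − 1 + 1 = 2.

H_0 = Z^2,  H_1 = Z,  H_2 = Z.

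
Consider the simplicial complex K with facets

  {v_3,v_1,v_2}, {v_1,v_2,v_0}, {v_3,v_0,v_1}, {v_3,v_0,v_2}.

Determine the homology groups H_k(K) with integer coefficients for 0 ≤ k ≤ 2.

Take the total order v_0 < v_1 < v_2 < v_3 on the vertex set. Then K (dimension 2) consists of the simplices:

  0-simplices (4): [v_0], [v_1], [v_2], [v_3]
  1-simplices (6): [v_0,v_1], [v_0,v_2], [v_0,v_3], [v_1,v_2], [v_1,v_3], [v_2,v_3]
  2-simplices (4): [v_0,v_1,v_2], [v_0,v_1,v_3], [v_0,v_2,v_3], [v_1,v_2,v_3]

Hence C_0 ≅ Z^4, C_1 ≅ Z^6, C_2 ≅ Z^4.

∂_1: C_1 → C_0 maps an edge to its endpoints' difference, ∂[p,q] = q − p.
This gives a 4×6 integer matrix of rank 3; reducing to Smith normal form yields diagonal entries (1,1,1).

∂_2: C_2 → C_1 acts by ∂[p,q,r] = [q,r] − [p,r] + [p,q]. For instance
  ∂[v_0,v_1,v_3] = [v_1,v_3] − [v_0,v_3] + [v_0,v_1],
  ∂[v_0,v_2,v_3] = [v_2,v_3] − [v_0,v_3] + [v_0,v_2].
As a 6×4 matrix over Z this has rank 3, with invariant factors (1,1,1).

Reading off H_k = ker ∂_k / im ∂_{k+1}:

  H_0: rank C_0 − rank ∂_1 = 4 − 3 = 1, and the invariant factors of ∂_1 are all 1, so H_0 ≅ Z.
  H_1: rank ker ∂_1 − rank ∂_2 = (6 − 3) − 3 = 0, and the invariant factors of ∂_2 are all 1, so H_1 ≅ 0.
  H_2: rank ker ∂_2 − rank ∂_3 = (4 − 3) − 0 = 1, and there is no ∂_3, so H_2 ≅ Z.

H_0 ≅ Z,  H_1 = 0,  H_2 ≅ Z.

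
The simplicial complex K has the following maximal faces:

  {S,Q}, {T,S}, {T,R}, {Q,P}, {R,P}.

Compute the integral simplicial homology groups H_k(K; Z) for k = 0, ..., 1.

H_0 ≅ Z,  H_1 ≅ Z.

Order the vertices as P < Q < R < S < T. Listing each simplex with vertices in this order, K has dimension 1 with simplices:

  0-simplices (5): P, Q, R, S, T
  1-simplices (5): PQ, PR, QS, RT, ST

so the chain groups are C_0 ≅ Z^5, C_1 ≅ Z^5.

Boundary ∂_1: C_1 → C_0 is given by ∂[p,q] = [q] − [p]. For instance
  ∂PR = R − P.
The 5×5 boundary matrix has rank 4 and Smith normal form diag(1,1,1,1).

Computing H_k = (kernel of ∂_k) / (image of ∂_{k+1}):

  H_0: rank C_0 − rank ∂_1 = 5 − 4 = 1, and the invariant factors of ∂_1 are all 1, so H_0 ≅ Z.
  H_1: rank ker ∂_1 − rank ∂_2 = (5 − 4) − 0 = 1, and there is no ∂_2, so H_1 ≅ Z.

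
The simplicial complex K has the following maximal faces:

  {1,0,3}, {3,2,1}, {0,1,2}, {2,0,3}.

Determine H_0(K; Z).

H_0 ≅ Z.

Order the vertices as 0 < 1 < 2 < 3. Listing each simplex with vertices in this order, K has dimension 2 with simplices:

  0-simplices (4): [0], [1], [2], [3]
  1-simplices (6): [0,1], [0,2], [0,3], [1,2], [1,3], [2,3]
  2-simplices (4): [0,1,2], [0,1,3], [0,2,3], [1,2,3]

so the chain groups are C_0 ≅ Z^4, C_1 ≅ Z^6, C_2 ≅ Z^4.

∂_1: C_1 → C_0 maps an edge to its endpoints' difference, ∂[p,q] = q − p. For instance
  ∂[0,3] = [3] − [0].
The 4×6 boundary matrix has rank 3 and Smith normal form diag(1,1,1).

Boundary ∂_2: C_2 → C_1 maps a triangle to the signed sum of its edges. For instance
  ∂[0,1,3] = [1,3] − [0,3] + [0,1],
  ∂[1,2,3] = [2,3] − [1,3] + [1,2].
As a 6×4 matrix over Z this has rank 3, with invariant factors (1,1,1).

Computing H_k = (kernel of ∂_k) / (image of ∂_{k+1}):

  H_0: rank C_0 − rank ∂_1 = 4 − 3 = 1, and the invariant factors of ∂_1 are all 1, so H_0 = Z.

(K is a triangulation of the 2-sphere S^2.)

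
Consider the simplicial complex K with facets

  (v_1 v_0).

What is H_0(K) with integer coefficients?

H_0 = Z.

Take the total order v_0 < v_1 on the vertex set. Then K (dimension 1) consists of the simplices:

  0-simplices (2): [v_0], [v_1]
  1-simplices (1): [v_0,v_1]

Hence C_0 ≅ Z^2, C_1 ≅ Z^1.

Boundary ∂_1: C_1 → C_0 is given by ∂[p,q] = [q] − [p]. For instance
  ∂[v_0,v_1] = [v_1] − [v_0].
The resulting 2×1 matrix has rank 1, and its Smith normal form has invariant factors (1).

Now H_k = ker ∂_k / im ∂_{k+1}, so:

  H_0: rank C_0 − rank ∂_1 = 2 − 1 = 1, and the invariant factors of ∂_1 are all 1, so H_0 = Z.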